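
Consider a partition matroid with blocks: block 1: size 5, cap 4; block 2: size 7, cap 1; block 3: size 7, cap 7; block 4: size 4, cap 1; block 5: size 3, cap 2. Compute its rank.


Rank of a partition matroid = sum of min(|Si|, ci) for each block.
= min(5,4) + min(7,1) + min(7,7) + min(4,1) + min(3,2)
= 4 + 1 + 7 + 1 + 2
= 15.

15


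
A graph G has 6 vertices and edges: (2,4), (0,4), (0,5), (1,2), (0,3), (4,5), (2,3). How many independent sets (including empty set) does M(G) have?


An independent set in a graphic matroid is an acyclic edge subset.
G has 6 vertices and 7 edges.
Enumerate all 2^7 = 128 subsets, checking for acyclicity.
Total independent sets = 104.

104


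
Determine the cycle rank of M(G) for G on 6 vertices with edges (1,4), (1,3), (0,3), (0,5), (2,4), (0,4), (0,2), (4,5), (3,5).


Cycle rank (nullity) = |E| - r(M) = |E| - (|V| - c).
|E| = 9, |V| = 6, c = 1.
Nullity = 9 - (6 - 1) = 9 - 5 = 4.

4


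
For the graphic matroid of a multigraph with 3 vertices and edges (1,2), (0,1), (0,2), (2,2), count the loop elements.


In a graphic matroid, a loop is a self-loop edge (u,u) with rank 0.
Examining all 4 edges for self-loops...
Self-loops found: (2,2)
Number of loops = 1.

1


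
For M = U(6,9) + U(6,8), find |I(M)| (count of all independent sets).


For a direct sum, |I(M1+M2)| = |I(M1)| * |I(M2)|.
|I(U(6,9))| = sum C(9,k) for k=0..6 = 466.
|I(U(6,8))| = sum C(8,k) for k=0..6 = 247.
Total = 466 * 247 = 115102.

115102


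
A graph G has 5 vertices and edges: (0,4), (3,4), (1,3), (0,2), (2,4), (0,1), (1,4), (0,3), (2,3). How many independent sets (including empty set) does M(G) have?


An independent set in a graphic matroid is an acyclic edge subset.
G has 5 vertices and 9 edges.
Enumerate all 2^9 = 512 subsets, checking for acyclicity.
Total independent sets = 198.

198


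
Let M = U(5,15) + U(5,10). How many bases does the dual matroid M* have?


(M1+M2)* = M1* + M2*.
M1* = U(10,15), bases: C(15,10) = 3003.
M2* = U(5,10), bases: C(10,5) = 252.
|B(M*)| = 3003 * 252 = 756756.

756756


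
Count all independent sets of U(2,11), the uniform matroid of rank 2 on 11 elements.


Independent sets of U(2,11) are all subsets of size <= 2.
Count = C(11,0) + C(11,1) + C(11,2)
     = 1 + 11 + 55
     = 67.

67


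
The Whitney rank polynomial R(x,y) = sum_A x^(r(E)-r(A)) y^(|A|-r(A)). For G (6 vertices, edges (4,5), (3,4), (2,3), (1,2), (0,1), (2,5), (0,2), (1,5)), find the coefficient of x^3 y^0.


R(x,y) = sum over A in 2^E of x^(r(E)-r(A)) * y^(|A|-r(A)).
G has 6 vertices, 8 edges. r(E) = 5.
Enumerate all 2^8 = 256 subsets.
Count subsets with r(E)-r(A)=3 and |A|-r(A)=0: 28.

28


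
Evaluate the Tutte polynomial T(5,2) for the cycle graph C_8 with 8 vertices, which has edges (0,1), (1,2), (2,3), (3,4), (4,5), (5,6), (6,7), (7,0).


T(C_8; x,y) = x + x^2 + ... + x^(7) + y.
T(5,2) = 5^1 + 5^2 + 5^3 + 5^4 + 5^5 + 5^6 + 5^7 + 2
= 5 + 25 + 125 + 625 + 3125 + 15625 + 78125 + 2
= 97657.

97657


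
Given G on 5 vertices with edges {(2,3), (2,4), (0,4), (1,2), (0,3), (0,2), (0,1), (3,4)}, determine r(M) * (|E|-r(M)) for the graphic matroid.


r(M) = |V| - c = 5 - 1 = 4.
nullity = |E| - r(M) = 8 - 4 = 4.
Product = 4 * 4 = 16.

16


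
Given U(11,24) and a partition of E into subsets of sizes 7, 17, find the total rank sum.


r(Ai) = min(|Ai|, 11) for each part.
Sum = min(7,11) + min(17,11)
    = 7 + 11
    = 18.

18


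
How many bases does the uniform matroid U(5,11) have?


Bases of U(5,11) are all 5-element subsets of the 11-element ground set.
Number of bases = C(11,5).
C(11,5) = 462.

462


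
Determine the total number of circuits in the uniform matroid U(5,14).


In U(5,14), circuits are the (6)-element subsets.
Any set of 6 elements is dependent, and removing any one element gives
an independent set of size 5, so it is a minimal dependent set.
Number of circuits = (14 choose 6) = 3003.

3003


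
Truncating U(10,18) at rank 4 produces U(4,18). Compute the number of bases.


Truncating U(10,18) to rank 4 gives U(4,18).
Bases of U(4,18) are all 4-element subsets of 18 elements.
Number of bases = (18 choose 4) = 3060.

3060


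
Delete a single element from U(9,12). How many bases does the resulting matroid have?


Deleting e from U(9,12) gives U(9,11) since n > r.
Bases of U(9,11) = C(11,9) = 55.

55


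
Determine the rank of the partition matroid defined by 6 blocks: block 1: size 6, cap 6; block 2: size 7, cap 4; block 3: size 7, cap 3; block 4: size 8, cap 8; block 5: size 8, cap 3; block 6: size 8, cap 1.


Rank of a partition matroid = sum of min(|Si|, ci) for each block.
= min(6,6) + min(7,4) + min(7,3) + min(8,8) + min(8,3) + min(8,1)
= 6 + 4 + 3 + 8 + 3 + 1
= 25.

25


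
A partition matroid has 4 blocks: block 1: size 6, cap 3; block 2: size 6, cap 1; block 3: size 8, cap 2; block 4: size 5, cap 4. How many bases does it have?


A basis picks exactly ci elements from block i.
Number of bases = product of C(|Si|, ci).
= C(6,3) * C(6,1) * C(8,2) * C(5,4)
= 20 * 6 * 28 * 5
= 16800.

16800


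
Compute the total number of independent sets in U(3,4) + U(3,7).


For a direct sum, |I(M1+M2)| = |I(M1)| * |I(M2)|.
|I(U(3,4))| = sum C(4,k) for k=0..3 = 15.
|I(U(3,7))| = sum C(7,k) for k=0..3 = 64.
Total = 15 * 64 = 960.

960


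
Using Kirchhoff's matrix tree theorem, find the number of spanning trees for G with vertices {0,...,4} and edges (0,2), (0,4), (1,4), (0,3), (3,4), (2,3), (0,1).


By Kirchhoff's matrix tree theorem, the number of spanning trees equals
the determinant of any cofactor of the Laplacian matrix L.
G has 5 vertices and 7 edges.
Computing the (4 x 4) cofactor determinant gives 21.

21


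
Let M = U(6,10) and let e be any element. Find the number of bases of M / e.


Contracting e from U(6,10) gives U(5,9).
Bases of U(5,9) = C(9,5) = 9! / (5! * 4!) = 126.

126


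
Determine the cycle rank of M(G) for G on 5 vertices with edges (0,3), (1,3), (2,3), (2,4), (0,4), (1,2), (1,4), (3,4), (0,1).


Cycle rank (nullity) = |E| - r(M) = |E| - (|V| - c).
|E| = 9, |V| = 5, c = 1.
Nullity = 9 - (5 - 1) = 9 - 4 = 5.

5


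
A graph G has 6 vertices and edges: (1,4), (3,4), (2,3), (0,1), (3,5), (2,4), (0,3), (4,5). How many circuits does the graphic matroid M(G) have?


A circuit in a graphic matroid = edge set of a simple cycle.
G has 6 vertices and 8 edges.
Enumerating all minimal edge subsets forming cycles...
Total circuits found: 6.

6


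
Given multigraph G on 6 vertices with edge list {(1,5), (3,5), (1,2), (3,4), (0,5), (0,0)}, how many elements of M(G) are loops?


In a graphic matroid, a loop is a self-loop edge (u,u) with rank 0.
Examining all 6 edges for self-loops...
Self-loops found: (0,0)
Number of loops = 1.

1


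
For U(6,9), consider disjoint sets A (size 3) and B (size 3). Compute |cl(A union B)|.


|A union B| = 3 + 3 = 6 (disjoint).
In U(6,9), cl(S) = S if |S| < 6, else cl(S) = E.
Since 6 >= 6, cl(A union B) = E.
|cl(A union B)| = 9.

9


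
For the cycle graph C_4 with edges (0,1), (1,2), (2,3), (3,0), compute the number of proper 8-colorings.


P(C_4, k) = (k-1)^4 + (-1)^4*(k-1).
P(8) = (7)^4 + 7
= 2401 + 7 = 2408.

2408


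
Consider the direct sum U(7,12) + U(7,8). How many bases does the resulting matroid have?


Bases of a direct sum M1 + M2: |B| = |B(M1)| * |B(M2)|.
|B(U(7,12))| = C(12,7) = 792.
|B(U(7,8))| = C(8,7) = 8.
Total bases = 792 * 8 = 6336.

6336


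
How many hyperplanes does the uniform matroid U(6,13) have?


Hyperplanes of U(6,13) are flats of rank 5.
In a uniform matroid, these are exactly the (5)-element subsets.
Count = (13 choose 5) = 1287.

1287


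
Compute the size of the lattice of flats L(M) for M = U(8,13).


Flats of U(8,13): every subset of size < 8 is a flat, plus E itself.
Count = (13 choose 0) + (13 choose 1) + (13 choose 2) + (13 choose 3) + (13 choose 4) + (13 choose 5) + (13 choose 6) + (13 choose 7) + 1
     = 1 + 13 + 78 + 286 + 715 + 1287 + 1716 + 1716 + 1
     = 5813.

5813


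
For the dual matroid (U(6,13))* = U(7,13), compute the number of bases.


The dual of U(r,n) is U(n-r, n) = U(7,13).
Bases of U(7,13) are all (7)-element subsets.
|B(M*)| = (13 choose 7) = 1716.

1716


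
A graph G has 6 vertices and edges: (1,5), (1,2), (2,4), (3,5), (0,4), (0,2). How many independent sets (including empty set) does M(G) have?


An independent set in a graphic matroid is an acyclic edge subset.
G has 6 vertices and 6 edges.
Enumerate all 2^6 = 64 subsets, checking for acyclicity.
Total independent sets = 56.

56


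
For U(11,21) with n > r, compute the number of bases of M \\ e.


Deleting e from U(11,21) gives U(11,20) since n > r.
Bases of U(11,20) = C(20,11) = 20! / (11! * 9!) = 167960.

167960


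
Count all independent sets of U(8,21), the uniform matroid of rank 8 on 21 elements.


Independent sets of U(8,21) are all subsets of size <= 8.
Count = (21 choose 0) + (21 choose 1) + (21 choose 2) + (21 choose 3) + (21 choose 4) + (21 choose 5) + (21 choose 6) + (21 choose 7) + (21 choose 8)
     = 1 + 21 + 210 + 1330 + 5985 + 20349 + 54264 + 116280 + 203490
     = 401930.

401930


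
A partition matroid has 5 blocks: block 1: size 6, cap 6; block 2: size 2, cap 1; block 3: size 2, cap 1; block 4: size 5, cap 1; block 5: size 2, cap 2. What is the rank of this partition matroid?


Rank of a partition matroid = sum of min(|Si|, ci) for each block.
= min(6,6) + min(2,1) + min(2,1) + min(5,1) + min(2,2)
= 6 + 1 + 1 + 1 + 2
= 11.

11


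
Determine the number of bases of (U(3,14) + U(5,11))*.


(M1+M2)* = M1* + M2*.
M1* = U(11,14), bases: C(14,11) = 364.
M2* = U(6,11), bases: C(11,6) = 462.
|B(M*)| = 364 * 462 = 168168.

168168


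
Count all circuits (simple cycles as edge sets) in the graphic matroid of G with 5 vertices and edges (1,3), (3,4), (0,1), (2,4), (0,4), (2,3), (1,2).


A circuit in a graphic matroid = edge set of a simple cycle.
G has 5 vertices and 7 edges.
Enumerating all minimal edge subsets forming cycles...
Total circuits found: 7.

7


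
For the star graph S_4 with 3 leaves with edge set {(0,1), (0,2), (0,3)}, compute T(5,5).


A star on 4 vertices is a tree with 3 edges.
T(x,y) = x^(3) for any tree.
T(5,5) = 5^3 = 125.

125


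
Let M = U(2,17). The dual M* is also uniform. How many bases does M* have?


The dual of U(r,n) is U(n-r, n) = U(15,17).
Bases of U(15,17) are all (15)-element subsets.
|B(M*)| = (17 choose 15) = 136.

136


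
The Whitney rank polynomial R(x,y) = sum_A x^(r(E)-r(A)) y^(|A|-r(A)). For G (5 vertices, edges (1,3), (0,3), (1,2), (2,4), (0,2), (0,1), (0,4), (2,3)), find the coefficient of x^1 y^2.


R(x,y) = sum over A in 2^E of x^(r(E)-r(A)) * y^(|A|-r(A)).
G has 5 vertices, 8 edges. r(E) = 4.
Enumerate all 2^8 = 256 subsets.
Count subsets with r(E)-r(A)=1 and |A|-r(A)=2: 8.

8


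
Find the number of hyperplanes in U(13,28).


Hyperplanes of U(13,28) are flats of rank 12.
In a uniform matroid, these are exactly the (12)-element subsets.
Count = C(28,12) = 30421755.

30421755


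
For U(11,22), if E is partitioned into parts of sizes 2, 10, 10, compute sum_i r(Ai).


r(Ai) = min(|Ai|, 11) for each part.
Sum = min(2,11) + min(10,11) + min(10,11)
    = 2 + 10 + 10
    = 22.

22


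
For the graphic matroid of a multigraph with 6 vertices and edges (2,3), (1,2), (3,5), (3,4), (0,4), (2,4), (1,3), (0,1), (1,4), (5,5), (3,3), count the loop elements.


In a graphic matroid, a loop is a self-loop edge (u,u) with rank 0.
Examining all 11 edges for self-loops...
Self-loops found: (5,5), (3,3)
Number of loops = 2.

2


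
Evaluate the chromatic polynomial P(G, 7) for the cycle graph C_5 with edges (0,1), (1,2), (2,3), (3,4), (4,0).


P(C_5, k) = (k-1)^5 + (-1)^5*(k-1).
P(7) = (6)^5 - 6
= 7776 - 6 = 7770.

7770


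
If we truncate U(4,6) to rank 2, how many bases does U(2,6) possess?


Truncating U(4,6) to rank 2 gives U(2,6).
Bases of U(2,6) are all 2-element subsets of 6 elements.
Number of bases = C(6,2) = (6 * 5) / (1 * 2) = 15.

15


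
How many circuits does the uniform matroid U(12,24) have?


In U(12,24), circuits are the (13)-element subsets.
Any set of 13 elements is dependent, and removing any one element gives
an independent set of size 12, so it is a minimal dependent set.
Number of circuits = C(24,13) = 24! / (13! * 11!) = 2496144.

2496144


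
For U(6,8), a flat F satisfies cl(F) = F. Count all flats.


Flats of U(6,8): every subset of size < 6 is a flat, plus E itself.
Count = (8 choose 0) + (8 choose 1) + (8 choose 2) + (8 choose 3) + (8 choose 4) + (8 choose 5) + 1
     = 1 + 8 + 28 + 56 + 70 + 56 + 1
     = 220.

220


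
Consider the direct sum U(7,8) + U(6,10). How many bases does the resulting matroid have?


Bases of a direct sum M1 + M2: |B| = |B(M1)| * |B(M2)|.
|B(U(7,8))| = C(8,7) = 8.
|B(U(6,10))| = C(10,6) = 210.
Total bases = 8 * 210 = 1680.

1680


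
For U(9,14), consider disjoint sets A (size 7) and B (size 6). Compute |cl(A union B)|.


|A union B| = 7 + 6 = 13 (disjoint).
In U(9,14), cl(S) = S if |S| < 9, else cl(S) = E.
Since 13 >= 9, cl(A union B) = E.
|cl(A union B)| = 14.

14


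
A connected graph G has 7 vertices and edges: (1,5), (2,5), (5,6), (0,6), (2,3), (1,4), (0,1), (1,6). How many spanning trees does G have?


By Kirchhoff's matrix tree theorem, the number of spanning trees equals
the determinant of any cofactor of the Laplacian matrix L.
G has 7 vertices and 8 edges.
Computing the (6 x 6) cofactor determinant gives 8.

8


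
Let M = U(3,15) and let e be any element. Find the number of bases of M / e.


Contracting e from U(3,15) gives U(2,14).
Bases of U(2,14) = (14 choose 2) = 91.

91


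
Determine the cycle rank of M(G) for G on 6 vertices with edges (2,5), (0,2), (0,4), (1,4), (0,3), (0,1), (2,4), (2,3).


Cycle rank (nullity) = |E| - r(M) = |E| - (|V| - c).
|E| = 8, |V| = 6, c = 1.
Nullity = 8 - (6 - 1) = 8 - 5 = 3.

3


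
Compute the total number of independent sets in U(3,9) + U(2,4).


For a direct sum, |I(M1+M2)| = |I(M1)| * |I(M2)|.
|I(U(3,9))| = sum C(9,k) for k=0..3 = 130.
|I(U(2,4))| = sum C(4,k) for k=0..2 = 11.
Total = 130 * 11 = 1430.

1430


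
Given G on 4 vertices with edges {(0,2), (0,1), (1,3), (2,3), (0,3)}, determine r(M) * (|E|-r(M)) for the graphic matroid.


r(M) = |V| - c = 4 - 1 = 3.
nullity = |E| - r(M) = 5 - 3 = 2.
Product = 3 * 2 = 6.

6


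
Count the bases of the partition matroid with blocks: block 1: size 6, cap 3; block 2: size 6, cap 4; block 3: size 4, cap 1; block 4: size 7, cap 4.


A basis picks exactly ci elements from block i.
Number of bases = product of C(|Si|, ci).
= C(6,3) * C(6,4) * C(4,1) * C(7,4)
= 20 * 15 * 4 * 35
= 42000.

42000


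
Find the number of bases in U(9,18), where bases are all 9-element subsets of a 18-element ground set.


Bases of U(9,18) are all 9-element subsets of the 18-element ground set.
Number of bases = C(18,9).
(18 choose 9) = 48620.

48620


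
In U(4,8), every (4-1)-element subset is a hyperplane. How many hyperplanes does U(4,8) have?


Hyperplanes of U(4,8) are flats of rank 3.
In a uniform matroid, these are exactly the (3)-element subsets.
Count = (8 choose 3) = 56.

56


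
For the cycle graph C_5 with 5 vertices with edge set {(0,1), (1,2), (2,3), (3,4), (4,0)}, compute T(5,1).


T(C_5; x,y) = x + x^2 + ... + x^(4) + y.
T(5,1) = 5^1 + 5^2 + 5^3 + 5^4 + 1
= 5 + 25 + 125 + 625 + 1
= 781.

781


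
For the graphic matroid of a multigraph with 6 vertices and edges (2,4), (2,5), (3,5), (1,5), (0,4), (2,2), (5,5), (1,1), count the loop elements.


In a graphic matroid, a loop is a self-loop edge (u,u) with rank 0.
Examining all 8 edges for self-loops...
Self-loops found: (2,2), (5,5), (1,1)
Number of loops = 3.

3


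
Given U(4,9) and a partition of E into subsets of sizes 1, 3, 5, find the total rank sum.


r(Ai) = min(|Ai|, 4) for each part.
Sum = min(1,4) + min(3,4) + min(5,4)
    = 1 + 3 + 4
    = 8.

8


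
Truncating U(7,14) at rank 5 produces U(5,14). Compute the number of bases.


Truncating U(7,14) to rank 5 gives U(5,14).
Bases of U(5,14) are all 5-element subsets of 14 elements.
Number of bases = C(14,5) = 14! / (5! * 9!) = 2002.

2002


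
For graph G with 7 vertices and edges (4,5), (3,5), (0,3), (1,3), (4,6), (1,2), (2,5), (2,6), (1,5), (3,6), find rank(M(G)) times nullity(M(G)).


r(M) = |V| - c = 7 - 1 = 6.
nullity = |E| - r(M) = 10 - 6 = 4.
Product = 6 * 4 = 24.

24


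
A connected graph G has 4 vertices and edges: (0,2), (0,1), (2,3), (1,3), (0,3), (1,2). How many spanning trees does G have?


By Kirchhoff's matrix tree theorem, the number of spanning trees equals
the determinant of any cofactor of the Laplacian matrix L.
G has 4 vertices and 6 edges.
Computing the (3 x 3) cofactor determinant gives 16.

16


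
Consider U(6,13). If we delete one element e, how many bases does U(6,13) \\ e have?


Deleting e from U(6,13) gives U(6,12) since n > r.
Bases of U(6,12) = C(12,6) = 924.

924


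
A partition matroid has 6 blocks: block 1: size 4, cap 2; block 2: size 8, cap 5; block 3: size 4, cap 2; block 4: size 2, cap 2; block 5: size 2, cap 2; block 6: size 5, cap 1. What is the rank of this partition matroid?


Rank of a partition matroid = sum of min(|Si|, ci) for each block.
= min(4,2) + min(8,5) + min(4,2) + min(2,2) + min(2,2) + min(5,1)
= 2 + 5 + 2 + 2 + 2 + 1
= 14.

14


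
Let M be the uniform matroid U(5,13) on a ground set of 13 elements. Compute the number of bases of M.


Bases of U(5,13) are all 5-element subsets of the 13-element ground set.
Number of bases = C(13,5).
C(13,5) = 1287.

1287


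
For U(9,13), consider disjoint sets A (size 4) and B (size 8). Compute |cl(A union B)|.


|A union B| = 4 + 8 = 12 (disjoint).
In U(9,13), cl(S) = S if |S| < 9, else cl(S) = E.
Since 12 >= 9, cl(A union B) = E.
|cl(A union B)| = 13.

13


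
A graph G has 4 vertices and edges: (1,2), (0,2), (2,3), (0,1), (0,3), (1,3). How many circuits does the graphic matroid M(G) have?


A circuit in a graphic matroid = edge set of a simple cycle.
G has 4 vertices and 6 edges.
Enumerating all minimal edge subsets forming cycles...
Total circuits found: 7.

7


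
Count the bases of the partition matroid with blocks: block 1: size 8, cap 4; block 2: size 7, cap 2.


A basis picks exactly ci elements from block i.
Number of bases = product of C(|Si|, ci).
= C(8,4) * C(7,2)
= 70 * 21
= 1470.

1470


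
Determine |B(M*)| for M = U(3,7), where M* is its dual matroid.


The dual of U(r,n) is U(n-r, n) = U(4,7).
Bases of U(4,7) are all (4)-element subsets.
|B(M*)| = C(7,4) = (7 * 6 * 5 * 4) / (1 * 2 * 3 * 4) = 35.

35


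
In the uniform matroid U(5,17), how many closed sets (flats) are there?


Flats of U(5,17): every subset of size < 5 is a flat, plus E itself.
Count = C(17,0) + C(17,1) + C(17,2) + C(17,3) + C(17,4) + 1
     = 1 + 17 + 136 + 680 + 2380 + 1
     = 3215.

3215


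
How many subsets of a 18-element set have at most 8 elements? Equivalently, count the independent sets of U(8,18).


Independent sets of U(8,18) are all subsets of size <= 8.
Count = (18 choose 0) + (18 choose 1) + (18 choose 2) + (18 choose 3) + (18 choose 4) + (18 choose 5) + (18 choose 6) + (18 choose 7) + (18 choose 8)
     = 1 + 18 + 153 + 816 + 3060 + 8568 + 18564 + 31824 + 43758
     = 106762.

106762


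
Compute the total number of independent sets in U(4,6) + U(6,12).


For a direct sum, |I(M1+M2)| = |I(M1)| * |I(M2)|.
|I(U(4,6))| = sum C(6,k) for k=0..4 = 57.
|I(U(6,12))| = sum C(12,k) for k=0..6 = 2510.
Total = 57 * 2510 = 143070.

143070


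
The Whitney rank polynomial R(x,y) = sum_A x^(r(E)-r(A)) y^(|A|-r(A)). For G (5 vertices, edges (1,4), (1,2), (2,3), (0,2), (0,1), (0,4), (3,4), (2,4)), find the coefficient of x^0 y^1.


R(x,y) = sum over A in 2^E of x^(r(E)-r(A)) * y^(|A|-r(A)).
G has 5 vertices, 8 edges. r(E) = 4.
Enumerate all 2^8 = 256 subsets.
Count subsets with r(E)-r(A)=0 and |A|-r(A)=1: 48.

48


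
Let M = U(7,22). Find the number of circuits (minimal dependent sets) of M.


In U(7,22), circuits are the (8)-element subsets.
Any set of 8 elements is dependent, and removing any one element gives
an independent set of size 7, so it is a minimal dependent set.
Number of circuits = C(22,8) = 319770.

319770


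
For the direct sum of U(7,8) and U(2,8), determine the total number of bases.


Bases of a direct sum M1 + M2: |B| = |B(M1)| * |B(M2)|.
|B(U(7,8))| = C(8,7) = 8.
|B(U(2,8))| = C(8,2) = 28.
Total bases = 8 * 28 = 224.

224


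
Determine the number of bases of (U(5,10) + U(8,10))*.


(M1+M2)* = M1* + M2*.
M1* = U(5,10), bases: C(10,5) = 252.
M2* = U(2,10), bases: C(10,2) = 45.
|B(M*)| = 252 * 45 = 11340.

11340


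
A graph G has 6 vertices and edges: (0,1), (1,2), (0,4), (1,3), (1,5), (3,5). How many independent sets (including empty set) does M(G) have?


An independent set in a graphic matroid is an acyclic edge subset.
G has 6 vertices and 6 edges.
Enumerate all 2^6 = 64 subsets, checking for acyclicity.
Total independent sets = 56.

56


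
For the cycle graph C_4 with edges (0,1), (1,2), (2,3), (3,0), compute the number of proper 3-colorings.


P(C_4, k) = (k-1)^4 + (-1)^4*(k-1).
P(3) = (2)^4 + 2
= 16 + 2 = 18.

18


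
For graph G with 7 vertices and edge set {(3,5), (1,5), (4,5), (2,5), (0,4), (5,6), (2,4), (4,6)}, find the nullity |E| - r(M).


Cycle rank (nullity) = |E| - r(M) = |E| - (|V| - c).
|E| = 8, |V| = 7, c = 1.
Nullity = 8 - (7 - 1) = 8 - 6 = 2.

2


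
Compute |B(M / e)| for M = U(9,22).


Contracting e from U(9,22) gives U(8,21).
Bases of U(8,21) = C(21,8) = 203490.

203490


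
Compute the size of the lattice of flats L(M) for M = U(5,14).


Flats of U(5,14): every subset of size < 5 is a flat, plus E itself.
Count = (14 choose 0) + (14 choose 1) + (14 choose 2) + (14 choose 3) + (14 choose 4) + 1
     = 1 + 14 + 91 + 364 + 1001 + 1
     = 1472.

1472


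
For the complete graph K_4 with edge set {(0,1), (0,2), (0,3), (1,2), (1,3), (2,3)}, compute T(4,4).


T(K_4; x,y) = x^3 + 3x^2 + 4xy + 2x + y^3 + 3y^2 + 2y.
Substituting x=4, y=4:
= 64 + 48 + 64 + 8 + 64 + 48 + 8
= 304.

304


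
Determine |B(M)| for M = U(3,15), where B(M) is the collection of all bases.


Bases of U(3,15) are all 3-element subsets of the 15-element ground set.
Number of bases = C(15,3).
(15 choose 3) = 455.

455


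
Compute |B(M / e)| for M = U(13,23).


Contracting e from U(13,23) gives U(12,22).
Bases of U(12,22) = C(22,12) = 22! / (12! * 10!) = 646646.

646646


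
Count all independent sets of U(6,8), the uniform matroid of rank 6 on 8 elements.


Independent sets of U(6,8) are all subsets of size <= 6.
Count = C(8,0) + C(8,1) + C(8,2) + C(8,3) + C(8,4) + C(8,5) + C(8,6)
     = 1 + 8 + 28 + 56 + 70 + 56 + 28
     = 247.

247


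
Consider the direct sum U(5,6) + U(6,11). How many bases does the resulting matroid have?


Bases of a direct sum M1 + M2: |B| = |B(M1)| * |B(M2)|.
|B(U(5,6))| = C(6,5) = 6.
|B(U(6,11))| = C(11,6) = 462.
Total bases = 6 * 462 = 2772.

2772


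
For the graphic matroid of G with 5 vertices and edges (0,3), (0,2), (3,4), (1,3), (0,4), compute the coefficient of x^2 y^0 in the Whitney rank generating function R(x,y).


R(x,y) = sum over A in 2^E of x^(r(E)-r(A)) * y^(|A|-r(A)).
G has 5 vertices, 5 edges. r(E) = 4.
Enumerate all 2^5 = 32 subsets.
Count subsets with r(E)-r(A)=2 and |A|-r(A)=0: 10.

10


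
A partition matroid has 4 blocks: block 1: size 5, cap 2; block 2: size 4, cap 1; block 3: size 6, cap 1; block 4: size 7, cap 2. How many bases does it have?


A basis picks exactly ci elements from block i.
Number of bases = product of C(|Si|, ci).
= C(5,2) * C(4,1) * C(6,1) * C(7,2)
= 10 * 4 * 6 * 21
= 5040.

5040


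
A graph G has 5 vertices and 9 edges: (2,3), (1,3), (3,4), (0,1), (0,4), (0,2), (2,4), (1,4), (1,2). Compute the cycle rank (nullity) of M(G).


Cycle rank (nullity) = |E| - r(M) = |E| - (|V| - c).
|E| = 9, |V| = 5, c = 1.
Nullity = 9 - (5 - 1) = 9 - 4 = 5.

5


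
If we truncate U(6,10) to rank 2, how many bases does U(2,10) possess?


Truncating U(6,10) to rank 2 gives U(2,10).
Bases of U(2,10) are all 2-element subsets of 10 elements.
Number of bases = (10 choose 2) = 45.

45


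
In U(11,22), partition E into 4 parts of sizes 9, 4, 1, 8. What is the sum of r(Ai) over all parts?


r(Ai) = min(|Ai|, 11) for each part.
Sum = min(9,11) + min(4,11) + min(1,11) + min(8,11)
    = 9 + 4 + 1 + 8
    = 22.

22


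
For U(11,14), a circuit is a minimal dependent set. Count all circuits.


In U(11,14), circuits are the (12)-element subsets.
Any set of 12 elements is dependent, and removing any one element gives
an independent set of size 11, so it is a minimal dependent set.
Number of circuits = C(14,12) = 91.

91


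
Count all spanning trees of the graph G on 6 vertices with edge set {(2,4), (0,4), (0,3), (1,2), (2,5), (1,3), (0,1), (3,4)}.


By Kirchhoff's matrix tree theorem, the number of spanning trees equals
the determinant of any cofactor of the Laplacian matrix L.
G has 6 vertices and 8 edges.
Computing the (5 x 5) cofactor determinant gives 24.

24


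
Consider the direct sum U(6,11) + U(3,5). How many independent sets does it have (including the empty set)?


For a direct sum, |I(M1+M2)| = |I(M1)| * |I(M2)|.
|I(U(6,11))| = sum C(11,k) for k=0..6 = 1486.
|I(U(3,5))| = sum C(5,k) for k=0..3 = 26.
Total = 1486 * 26 = 38636.

38636


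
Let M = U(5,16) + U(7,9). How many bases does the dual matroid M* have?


(M1+M2)* = M1* + M2*.
M1* = U(11,16), bases: C(16,11) = 4368.
M2* = U(2,9), bases: C(9,2) = 36.
|B(M*)| = 4368 * 36 = 157248.

157248


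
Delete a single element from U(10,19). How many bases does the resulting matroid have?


Deleting e from U(10,19) gives U(10,18) since n > r.
Bases of U(10,18) = (18 choose 10) = 43758.

43758


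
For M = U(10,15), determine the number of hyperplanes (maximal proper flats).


Hyperplanes of U(10,15) are flats of rank 9.
In a uniform matroid, these are exactly the (9)-element subsets.
Count = C(15,9) = 15! / (9! * 6!) = 5005.

5005


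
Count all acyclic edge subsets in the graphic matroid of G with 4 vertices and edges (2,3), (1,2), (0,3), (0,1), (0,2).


An independent set in a graphic matroid is an acyclic edge subset.
G has 4 vertices and 5 edges.
Enumerate all 2^5 = 32 subsets, checking for acyclicity.
Total independent sets = 24.

24


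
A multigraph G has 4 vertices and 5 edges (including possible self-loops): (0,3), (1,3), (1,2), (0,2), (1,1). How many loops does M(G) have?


In a graphic matroid, a loop is a self-loop edge (u,u) with rank 0.
Examining all 5 edges for self-loops...
Self-loops found: (1,1)
Number of loops = 1.

1


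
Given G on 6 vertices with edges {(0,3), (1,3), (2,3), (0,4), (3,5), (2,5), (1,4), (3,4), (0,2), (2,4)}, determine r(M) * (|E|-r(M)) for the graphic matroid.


r(M) = |V| - c = 6 - 1 = 5.
nullity = |E| - r(M) = 10 - 5 = 5.
Product = 5 * 5 = 25.

25


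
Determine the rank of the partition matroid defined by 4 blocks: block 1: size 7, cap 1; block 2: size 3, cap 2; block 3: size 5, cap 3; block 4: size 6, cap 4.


Rank of a partition matroid = sum of min(|Si|, ci) for each block.
= min(7,1) + min(3,2) + min(5,3) + min(6,4)
= 1 + 2 + 3 + 4
= 10.

10


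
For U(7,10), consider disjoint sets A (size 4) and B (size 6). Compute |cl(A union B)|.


|A union B| = 4 + 6 = 10 (disjoint).
In U(7,10), cl(S) = S if |S| < 7, else cl(S) = E.
Since 10 >= 7, cl(A union B) = E.
|cl(A union B)| = 10.

10


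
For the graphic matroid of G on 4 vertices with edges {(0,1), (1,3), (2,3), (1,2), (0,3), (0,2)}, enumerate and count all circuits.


A circuit in a graphic matroid = edge set of a simple cycle.
G has 4 vertices and 6 edges.
Enumerating all minimal edge subsets forming cycles...
Total circuits found: 7.

7


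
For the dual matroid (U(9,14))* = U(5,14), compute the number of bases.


The dual of U(r,n) is U(n-r, n) = U(5,14).
Bases of U(5,14) are all (5)-element subsets.
|B(M*)| = C(14,5) = 2002.

2002


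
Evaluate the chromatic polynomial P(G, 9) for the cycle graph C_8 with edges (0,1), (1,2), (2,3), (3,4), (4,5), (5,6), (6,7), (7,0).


P(C_8, k) = (k-1)^8 + (-1)^8*(k-1).
P(9) = (8)^8 + 8
= 16777216 + 8 = 16777224.

16777224


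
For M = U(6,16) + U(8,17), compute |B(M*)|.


(M1+M2)* = M1* + M2*.
M1* = U(10,16), bases: C(16,10) = 8008.
M2* = U(9,17), bases: C(17,9) = 24310.
|B(M*)| = 8008 * 24310 = 194674480.

194674480


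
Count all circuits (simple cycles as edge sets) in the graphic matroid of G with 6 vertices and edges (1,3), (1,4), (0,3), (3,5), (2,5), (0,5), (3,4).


A circuit in a graphic matroid = edge set of a simple cycle.
G has 6 vertices and 7 edges.
Enumerating all minimal edge subsets forming cycles...
Total circuits found: 2.

2


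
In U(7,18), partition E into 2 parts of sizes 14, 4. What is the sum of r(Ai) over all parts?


r(Ai) = min(|Ai|, 7) for each part.
Sum = min(14,7) + min(4,7)
    = 7 + 4
    = 11.

11


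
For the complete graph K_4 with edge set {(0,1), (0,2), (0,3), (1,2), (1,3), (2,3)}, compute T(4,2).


T(K_4; x,y) = x^3 + 3x^2 + 4xy + 2x + y^3 + 3y^2 + 2y.
Substituting x=4, y=2:
= 64 + 48 + 32 + 8 + 8 + 12 + 4
= 176.

176


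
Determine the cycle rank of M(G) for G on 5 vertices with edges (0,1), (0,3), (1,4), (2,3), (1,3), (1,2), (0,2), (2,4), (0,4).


Cycle rank (nullity) = |E| - r(M) = |E| - (|V| - c).
|E| = 9, |V| = 5, c = 1.
Nullity = 9 - (5 - 1) = 9 - 4 = 5.

5


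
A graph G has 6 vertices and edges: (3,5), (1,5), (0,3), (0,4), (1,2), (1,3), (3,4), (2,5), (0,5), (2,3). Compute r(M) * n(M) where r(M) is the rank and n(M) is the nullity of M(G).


r(M) = |V| - c = 6 - 1 = 5.
nullity = |E| - r(M) = 10 - 5 = 5.
Product = 5 * 5 = 25.

25


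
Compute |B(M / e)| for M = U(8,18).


Contracting e from U(8,18) gives U(7,17).
Bases of U(7,17) = (17 choose 7) = 19448.

19448


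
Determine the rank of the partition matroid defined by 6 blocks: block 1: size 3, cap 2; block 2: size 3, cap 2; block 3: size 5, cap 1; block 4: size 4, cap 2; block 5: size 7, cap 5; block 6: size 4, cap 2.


Rank of a partition matroid = sum of min(|Si|, ci) for each block.
= min(3,2) + min(3,2) + min(5,1) + min(4,2) + min(7,5) + min(4,2)
= 2 + 2 + 1 + 2 + 5 + 2
= 14.

14


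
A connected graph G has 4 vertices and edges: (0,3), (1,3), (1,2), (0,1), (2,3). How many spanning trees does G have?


By Kirchhoff's matrix tree theorem, the number of spanning trees equals
the determinant of any cofactor of the Laplacian matrix L.
G has 4 vertices and 5 edges.
Computing the (3 x 3) cofactor determinant gives 8.

8


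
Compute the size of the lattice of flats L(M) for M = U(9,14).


Flats of U(9,14): every subset of size < 9 is a flat, plus E itself.
Count = C(14,0) + C(14,1) + C(14,2) + C(14,3) + C(14,4) + C(14,5) + C(14,6) + C(14,7) + C(14,8) + 1
     = 1 + 14 + 91 + 364 + 1001 + 2002 + 3003 + 3432 + 3003 + 1
     = 12912.

12912


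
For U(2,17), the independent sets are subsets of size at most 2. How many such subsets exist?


Independent sets of U(2,17) are all subsets of size <= 2.
Count = (17 choose 0) + (17 choose 1) + (17 choose 2)
     = 1 + 17 + 136
     = 154.

154


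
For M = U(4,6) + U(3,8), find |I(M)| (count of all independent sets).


For a direct sum, |I(M1+M2)| = |I(M1)| * |I(M2)|.
|I(U(4,6))| = sum C(6,k) for k=0..4 = 57.
|I(U(3,8))| = sum C(8,k) for k=0..3 = 93.
Total = 57 * 93 = 5301.

5301


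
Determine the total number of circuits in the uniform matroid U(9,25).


In U(9,25), circuits are the (10)-element subsets.
Any set of 10 elements is dependent, and removing any one element gives
an independent set of size 9, so it is a minimal dependent set.
Number of circuits = C(25,10) = 3268760.

3268760


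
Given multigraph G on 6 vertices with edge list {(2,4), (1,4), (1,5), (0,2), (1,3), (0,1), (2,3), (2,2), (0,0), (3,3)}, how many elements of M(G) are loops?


In a graphic matroid, a loop is a self-loop edge (u,u) with rank 0.
Examining all 10 edges for self-loops...
Self-loops found: (2,2), (0,0), (3,3)
Number of loops = 3.

3


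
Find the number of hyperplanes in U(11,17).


Hyperplanes of U(11,17) are flats of rank 10.
In a uniform matroid, these are exactly the (10)-element subsets.
Count = (17 choose 10) = 19448.

19448


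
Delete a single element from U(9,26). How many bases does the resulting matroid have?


Deleting e from U(9,26) gives U(9,25) since n > r.
Bases of U(9,25) = (25 choose 9) = 2042975.

2042975


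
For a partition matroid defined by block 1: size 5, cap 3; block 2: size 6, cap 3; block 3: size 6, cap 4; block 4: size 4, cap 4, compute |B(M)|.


A basis picks exactly ci elements from block i.
Number of bases = product of C(|Si|, ci).
= C(5,3) * C(6,3) * C(6,4) * C(4,4)
= 10 * 20 * 15 * 1
= 3000.

3000


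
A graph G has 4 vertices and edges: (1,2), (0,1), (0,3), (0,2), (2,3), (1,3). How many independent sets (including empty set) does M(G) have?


An independent set in a graphic matroid is an acyclic edge subset.
G has 4 vertices and 6 edges.
Enumerate all 2^6 = 64 subsets, checking for acyclicity.
Total independent sets = 38.

38


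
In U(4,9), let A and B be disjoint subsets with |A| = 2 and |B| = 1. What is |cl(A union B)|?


|A union B| = 2 + 1 = 3 (disjoint).
In U(4,9), cl(S) = S if |S| < 4, else cl(S) = E.
Since 3 < 4, cl(A union B) = A union B.
|cl(A union B)| = 3.

3


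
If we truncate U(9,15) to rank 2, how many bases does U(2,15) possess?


Truncating U(9,15) to rank 2 gives U(2,15).
Bases of U(2,15) are all 2-element subsets of 15 elements.
Number of bases = C(15,2) = 15! / (2! * 13!) = 105.

105


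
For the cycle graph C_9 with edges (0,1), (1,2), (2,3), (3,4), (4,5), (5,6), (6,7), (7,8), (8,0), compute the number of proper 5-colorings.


P(C_9, k) = (k-1)^9 + (-1)^9*(k-1).
P(5) = (4)^9 - 4
= 262144 - 4 = 262140.

262140


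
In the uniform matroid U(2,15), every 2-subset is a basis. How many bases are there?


Bases of U(2,15) are all 2-element subsets of the 15-element ground set.
Number of bases = C(15,2).
C(15,2) = (15 * 14) / (1 * 2) = 105.

105


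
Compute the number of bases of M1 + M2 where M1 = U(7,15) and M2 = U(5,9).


Bases of a direct sum M1 + M2: |B| = |B(M1)| * |B(M2)|.
|B(U(7,15))| = C(15,7) = 6435.
|B(U(5,9))| = C(9,5) = 126.
Total bases = 6435 * 126 = 810810.

810810


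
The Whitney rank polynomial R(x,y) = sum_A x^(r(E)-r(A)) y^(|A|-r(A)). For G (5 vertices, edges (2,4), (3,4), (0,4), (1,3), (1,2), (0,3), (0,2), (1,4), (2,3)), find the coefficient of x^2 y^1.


R(x,y) = sum over A in 2^E of x^(r(E)-r(A)) * y^(|A|-r(A)).
G has 5 vertices, 9 edges. r(E) = 4.
Enumerate all 2^9 = 512 subsets.
Count subsets with r(E)-r(A)=2 and |A|-r(A)=1: 7.

7


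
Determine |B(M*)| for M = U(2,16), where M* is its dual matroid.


The dual of U(r,n) is U(n-r, n) = U(14,16).
Bases of U(14,16) are all (14)-element subsets.
|B(M*)| = C(16,14) = 16! / (14! * 2!) = 120.

120


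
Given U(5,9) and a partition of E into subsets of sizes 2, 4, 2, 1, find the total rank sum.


r(Ai) = min(|Ai|, 5) for each part.
Sum = min(2,5) + min(4,5) + min(2,5) + min(1,5)
    = 2 + 4 + 2 + 1
    = 9.

9


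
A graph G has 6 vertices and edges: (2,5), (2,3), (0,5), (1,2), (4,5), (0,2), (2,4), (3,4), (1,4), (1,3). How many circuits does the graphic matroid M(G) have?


A circuit in a graphic matroid = edge set of a simple cycle.
G has 6 vertices and 10 edges.
Enumerating all minimal edge subsets forming cycles...
Total circuits found: 18.

18


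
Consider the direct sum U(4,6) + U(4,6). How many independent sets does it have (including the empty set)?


For a direct sum, |I(M1+M2)| = |I(M1)| * |I(M2)|.
|I(U(4,6))| = sum C(6,k) for k=0..4 = 57.
|I(U(4,6))| = sum C(6,k) for k=0..4 = 57.
Total = 57 * 57 = 3249.

3249


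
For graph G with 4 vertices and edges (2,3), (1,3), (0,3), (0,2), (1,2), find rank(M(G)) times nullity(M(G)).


r(M) = |V| - c = 4 - 1 = 3.
nullity = |E| - r(M) = 5 - 3 = 2.
Product = 3 * 2 = 6.

6


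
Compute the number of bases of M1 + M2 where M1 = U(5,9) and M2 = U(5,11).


Bases of a direct sum M1 + M2: |B| = |B(M1)| * |B(M2)|.
|B(U(5,9))| = C(9,5) = 126.
|B(U(5,11))| = C(11,5) = 462.
Total bases = 126 * 462 = 58212.

58212


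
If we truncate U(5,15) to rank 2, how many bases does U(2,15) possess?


Truncating U(5,15) to rank 2 gives U(2,15).
Bases of U(2,15) are all 2-element subsets of 15 elements.
Number of bases = (15 choose 2) = 105.

105


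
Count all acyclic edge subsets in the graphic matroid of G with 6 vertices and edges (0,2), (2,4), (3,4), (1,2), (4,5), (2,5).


An independent set in a graphic matroid is an acyclic edge subset.
G has 6 vertices and 6 edges.
Enumerate all 2^6 = 64 subsets, checking for acyclicity.
Total independent sets = 56.

56


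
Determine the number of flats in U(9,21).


Flats of U(9,21): every subset of size < 9 is a flat, plus E itself.
Count = C(21,0) + C(21,1) + C(21,2) + C(21,3) + C(21,4) + C(21,5) + C(21,6) + C(21,7) + C(21,8) + 1
     = 1 + 21 + 210 + 1330 + 5985 + 20349 + 54264 + 116280 + 203490 + 1
     = 401931.

401931


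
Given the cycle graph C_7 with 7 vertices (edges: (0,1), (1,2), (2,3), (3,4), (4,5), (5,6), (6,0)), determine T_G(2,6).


T(C_7; x,y) = x + x^2 + ... + x^(6) + y.
T(2,6) = 2^1 + 2^2 + 2^3 + 2^4 + 2^5 + 2^6 + 6
= 2 + 4 + 8 + 16 + 32 + 64 + 6
= 132.

132


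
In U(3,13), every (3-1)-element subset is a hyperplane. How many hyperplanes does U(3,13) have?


Hyperplanes of U(3,13) are flats of rank 2.
In a uniform matroid, these are exactly the (2)-element subsets.
Count = C(13,2) = (13 * 12) / (1 * 2) = 78.

78


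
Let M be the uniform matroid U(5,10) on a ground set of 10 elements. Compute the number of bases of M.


Bases of U(5,10) are all 5-element subsets of the 10-element ground set.
Number of bases = C(10,5).
(10 choose 5) = 252.

252


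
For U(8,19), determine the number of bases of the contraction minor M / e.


Contracting e from U(8,19) gives U(7,18).
Bases of U(7,18) = (18 choose 7) = 31824.

31824


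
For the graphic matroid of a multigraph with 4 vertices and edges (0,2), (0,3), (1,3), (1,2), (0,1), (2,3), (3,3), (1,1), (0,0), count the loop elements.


In a graphic matroid, a loop is a self-loop edge (u,u) with rank 0.
Examining all 9 edges for self-loops...
Self-loops found: (3,3), (1,1), (0,0)
Number of loops = 3.

3


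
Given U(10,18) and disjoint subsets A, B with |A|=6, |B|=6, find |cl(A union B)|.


|A union B| = 6 + 6 = 12 (disjoint).
In U(10,18), cl(S) = S if |S| < 10, else cl(S) = E.
Since 12 >= 10, cl(A union B) = E.
|cl(A union B)| = 18.

18


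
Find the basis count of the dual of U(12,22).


The dual of U(r,n) is U(n-r, n) = U(10,22).
Bases of U(10,22) are all (10)-element subsets.
|B(M*)| = (22 choose 10) = 646646.

646646


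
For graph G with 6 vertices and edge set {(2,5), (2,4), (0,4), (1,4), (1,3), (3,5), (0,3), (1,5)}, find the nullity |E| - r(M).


Cycle rank (nullity) = |E| - r(M) = |E| - (|V| - c).
|E| = 8, |V| = 6, c = 1.
Nullity = 8 - (6 - 1) = 8 - 5 = 3.

3


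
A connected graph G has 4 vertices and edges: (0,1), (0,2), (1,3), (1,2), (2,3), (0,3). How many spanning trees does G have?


By Kirchhoff's matrix tree theorem, the number of spanning trees equals
the determinant of any cofactor of the Laplacian matrix L.
G has 4 vertices and 6 edges.
Computing the (3 x 3) cofactor determinant gives 16.

16


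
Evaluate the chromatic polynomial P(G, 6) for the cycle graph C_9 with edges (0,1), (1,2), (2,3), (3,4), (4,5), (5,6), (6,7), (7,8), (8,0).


P(C_9, k) = (k-1)^9 + (-1)^9*(k-1).
P(6) = (5)^9 - 5
= 1953125 - 5 = 1953120.

1953120
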